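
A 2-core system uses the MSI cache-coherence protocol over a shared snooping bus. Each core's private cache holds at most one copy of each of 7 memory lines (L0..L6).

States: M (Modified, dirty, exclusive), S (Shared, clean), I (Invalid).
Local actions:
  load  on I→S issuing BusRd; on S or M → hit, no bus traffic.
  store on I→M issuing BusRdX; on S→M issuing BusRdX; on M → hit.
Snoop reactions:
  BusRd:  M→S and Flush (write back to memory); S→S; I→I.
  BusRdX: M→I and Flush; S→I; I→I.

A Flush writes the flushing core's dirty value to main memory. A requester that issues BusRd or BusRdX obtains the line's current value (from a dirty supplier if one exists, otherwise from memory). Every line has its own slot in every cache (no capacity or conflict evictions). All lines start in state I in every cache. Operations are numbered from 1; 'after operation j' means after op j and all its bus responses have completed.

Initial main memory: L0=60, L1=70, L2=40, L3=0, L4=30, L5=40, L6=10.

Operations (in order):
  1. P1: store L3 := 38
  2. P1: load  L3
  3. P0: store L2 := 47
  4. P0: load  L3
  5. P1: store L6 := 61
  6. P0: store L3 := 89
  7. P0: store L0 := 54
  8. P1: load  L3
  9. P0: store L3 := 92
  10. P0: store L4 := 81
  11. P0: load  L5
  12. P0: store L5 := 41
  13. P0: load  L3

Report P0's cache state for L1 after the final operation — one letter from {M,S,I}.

1. P1: store L3 := 38  bus=[BusRdX]  L3: P0=I P1=M  mem[L3]=0
2. P1: load  L3  bus=[-]  L3: P0=I P1=M  mem[L3]=0
3. P0: store L2 := 47  bus=[BusRdX]  L2: P0=M P1=I  mem[L2]=40
4. P0: load  L3  bus=[BusRd,Flush]  L3: P0=S P1=S  mem[L3]=38
5. P1: store L6 := 61  bus=[BusRdX]  L6: P0=I P1=M  mem[L6]=10
6. P0: store L3 := 89  bus=[BusRdX]  L3: P0=M P1=I  mem[L3]=38
7. P0: store L0 := 54  bus=[BusRdX]  L0: P0=M P1=I  mem[L0]=60
8. P1: load  L3  bus=[BusRd,Flush]  L3: P0=S P1=S  mem[L3]=89
9. P0: store L3 := 92  bus=[BusRdX]  L3: P0=M P1=I  mem[L3]=89
10. P0: store L4 := 81  bus=[BusRdX]  L4: P0=M P1=I  mem[L4]=30
11. P0: load  L5  bus=[BusRd]  L5: P0=S P1=I  mem[L5]=40
12. P0: store L5 := 41  bus=[BusRdX]  L5: P0=M P1=I  mem[L5]=40
13. P0: load  L3  bus=[-]  L3: P0=M P1=I  mem[L3]=89

state = I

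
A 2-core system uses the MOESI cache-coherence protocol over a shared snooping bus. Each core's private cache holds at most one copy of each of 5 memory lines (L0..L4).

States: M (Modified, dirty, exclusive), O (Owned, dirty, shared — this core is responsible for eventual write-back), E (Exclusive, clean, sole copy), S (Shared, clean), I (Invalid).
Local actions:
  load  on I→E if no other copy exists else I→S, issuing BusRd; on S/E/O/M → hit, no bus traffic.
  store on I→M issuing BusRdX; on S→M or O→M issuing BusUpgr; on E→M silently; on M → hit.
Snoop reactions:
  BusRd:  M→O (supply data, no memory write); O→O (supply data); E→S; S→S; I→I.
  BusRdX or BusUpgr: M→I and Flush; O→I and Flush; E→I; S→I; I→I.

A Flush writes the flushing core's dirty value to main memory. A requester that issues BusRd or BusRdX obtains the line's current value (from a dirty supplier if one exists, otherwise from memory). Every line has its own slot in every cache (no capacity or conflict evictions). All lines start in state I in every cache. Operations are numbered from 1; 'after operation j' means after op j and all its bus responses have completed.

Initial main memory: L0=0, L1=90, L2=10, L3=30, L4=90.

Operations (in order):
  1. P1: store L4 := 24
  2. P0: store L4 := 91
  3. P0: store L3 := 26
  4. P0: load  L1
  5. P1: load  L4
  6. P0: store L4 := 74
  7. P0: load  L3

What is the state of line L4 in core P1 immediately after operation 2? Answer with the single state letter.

state = I

1. P1: store L4 := 24  bus=[BusRdX]  L4: P0=I P1=M  mem[L4]=90
2. P0: store L4 := 91  bus=[BusRdX,Flush]  L4: P0=M P1=I  mem[L4]=24
3. P0: store L3 := 26  bus=[BusRdX]  L3: P0=M P1=I  mem[L3]=30
4. P0: load  L1  bus=[BusRd]  L1: P0=E P1=I  mem[L1]=90
5. P1: load  L4  bus=[BusRd]  L4: P0=O P1=S  mem[L4]=24
6. P0: store L4 := 74  bus=[BusUpgr]  L4: P0=M P1=I  mem[L4]=24
7. P0: load  L3  bus=[-]  L3: P0=M P1=I  mem[L3]=30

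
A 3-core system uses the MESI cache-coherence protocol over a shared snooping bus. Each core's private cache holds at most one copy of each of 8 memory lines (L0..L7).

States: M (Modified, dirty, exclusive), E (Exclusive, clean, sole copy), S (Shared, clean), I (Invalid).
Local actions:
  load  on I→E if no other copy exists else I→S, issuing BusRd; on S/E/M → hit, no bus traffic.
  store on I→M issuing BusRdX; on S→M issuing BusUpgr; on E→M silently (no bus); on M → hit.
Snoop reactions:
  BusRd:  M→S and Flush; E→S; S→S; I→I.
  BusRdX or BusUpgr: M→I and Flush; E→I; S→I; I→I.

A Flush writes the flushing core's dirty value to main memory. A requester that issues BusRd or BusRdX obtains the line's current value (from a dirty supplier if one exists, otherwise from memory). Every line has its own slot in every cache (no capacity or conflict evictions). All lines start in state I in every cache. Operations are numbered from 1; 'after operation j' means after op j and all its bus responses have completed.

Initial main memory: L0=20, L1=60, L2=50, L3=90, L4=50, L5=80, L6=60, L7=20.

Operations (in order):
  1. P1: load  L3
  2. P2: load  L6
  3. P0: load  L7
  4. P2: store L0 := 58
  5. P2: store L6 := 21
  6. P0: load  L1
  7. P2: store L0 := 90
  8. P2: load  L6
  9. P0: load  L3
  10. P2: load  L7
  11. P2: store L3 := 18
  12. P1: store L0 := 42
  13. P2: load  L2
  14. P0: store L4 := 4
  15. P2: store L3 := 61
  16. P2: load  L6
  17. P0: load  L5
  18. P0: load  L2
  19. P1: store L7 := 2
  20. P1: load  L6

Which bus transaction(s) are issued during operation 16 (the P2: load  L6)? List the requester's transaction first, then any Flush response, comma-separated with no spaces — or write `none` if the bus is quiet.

bus = none

step 1: P1: load  L3  ⟶  IEI  (L3)  txn=BusRd  M[L3]=90
step 2: P2: load  L6  ⟶  IIE  (L6)  txn=BusRd  M[L6]=60
step 3: P0: load  L7  ⟶  EII  (L7)  txn=BusRd  M[L7]=20
step 4: P2: store L0 := 58  ⟶  IIM  (L0)  txn=BusRdX  M[L0]=20
step 5: P2: store L6 := 21  ⟶  IIM  (L6)  txn=∅  M[L6]=60
step 6: P0: load  L1  ⟶  EII  (L1)  txn=BusRd  M[L1]=60
step 7: P2: store L0 := 90  ⟶  IIM  (L0)  txn=∅  M[L0]=20
step 8: P2: load  L6  ⟶  IIM  (L6)  txn=∅  M[L6]=60
step 9: P0: load  L3  ⟶  SSI  (L3)  txn=BusRd  M[L3]=90
step 10: P2: load  L7  ⟶  SIS  (L7)  txn=BusRd  M[L7]=20
step 11: P2: store L3 := 18  ⟶  IIM  (L3)  txn=BusRdX  M[L3]=90
step 12: P1: store L0 := 42  ⟶  IMI  (L0)  txn=BusRdX+Flush  M[L0]=90
step 13: P2: load  L2  ⟶  IIE  (L2)  txn=BusRd  M[L2]=50
step 14: P0: store L4 := 4  ⟶  MII  (L4)  txn=BusRdX  M[L4]=50
step 15: P2: store L3 := 61  ⟶  IIM  (L3)  txn=∅  M[L3]=90
step 16: P2: load  L6  ⟶  IIM  (L6)  txn=∅  M[L6]=60
step 17: P0: load  L5  ⟶  EII  (L5)  txn=BusRd  M[L5]=80
step 18: P0: load  L2  ⟶  SIS  (L2)  txn=BusRd  M[L2]=50
step 19: P1: store L7 := 2  ⟶  IMI  (L7)  txn=BusRdX  M[L7]=20
step 20: P1: load  L6  ⟶  ISS  (L6)  txn=BusRd+Flush  M[L6]=21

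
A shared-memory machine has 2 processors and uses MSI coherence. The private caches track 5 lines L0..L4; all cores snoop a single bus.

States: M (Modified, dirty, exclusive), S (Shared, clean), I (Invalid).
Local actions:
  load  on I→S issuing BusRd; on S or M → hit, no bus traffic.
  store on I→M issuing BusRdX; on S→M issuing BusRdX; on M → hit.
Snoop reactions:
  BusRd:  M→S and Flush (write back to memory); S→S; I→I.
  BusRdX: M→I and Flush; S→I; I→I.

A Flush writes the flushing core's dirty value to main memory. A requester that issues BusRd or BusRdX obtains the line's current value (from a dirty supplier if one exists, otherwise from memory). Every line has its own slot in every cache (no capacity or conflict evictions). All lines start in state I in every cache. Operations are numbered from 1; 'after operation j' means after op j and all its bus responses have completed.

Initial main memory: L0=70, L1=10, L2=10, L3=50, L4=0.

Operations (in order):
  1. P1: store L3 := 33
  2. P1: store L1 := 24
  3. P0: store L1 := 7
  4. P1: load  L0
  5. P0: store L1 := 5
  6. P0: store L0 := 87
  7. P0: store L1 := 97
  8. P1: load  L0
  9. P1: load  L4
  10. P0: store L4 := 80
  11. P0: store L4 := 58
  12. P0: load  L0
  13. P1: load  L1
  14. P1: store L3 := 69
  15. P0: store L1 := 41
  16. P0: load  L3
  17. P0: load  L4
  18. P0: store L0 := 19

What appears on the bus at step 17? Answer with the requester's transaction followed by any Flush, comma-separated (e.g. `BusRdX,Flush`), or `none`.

bus = none

  op1 P1: store L3 := 33 → I/M on L3; bus BusRdX; mem=50
  op2 P1: store L1 := 24 → I/M on L1; bus BusRdX; mem=10
  op3 P0: store L1 := 7 → M/I on L1; bus BusRdX Flush; mem=24
  op4 P1: load  L0 → I/S on L0; bus BusRd; mem=70
  op5 P0: store L1 := 5 → M/I on L1; bus (none); mem=24
  op6 P0: store L0 := 87 → M/I on L0; bus BusRdX; mem=70
  op7 P0: store L1 := 97 → M/I on L1; bus (none); mem=24
  op8 P1: load  L0 → S/S on L0; bus BusRd Flush; mem=87
  op9 P1: load  L4 → I/S on L4; bus BusRd; mem=0
  op10 P0: store L4 := 80 → M/I on L4; bus BusRdX; mem=0
  op11 P0: store L4 := 58 → M/I on L4; bus (none); mem=0
  op12 P0: load  L0 → S/S on L0; bus (none); mem=87
  op13 P1: load  L1 → S/S on L1; bus BusRd Flush; mem=97
  op14 P1: store L3 := 69 → I/M on L3; bus (none); mem=50
  op15 P0: store L1 := 41 → M/I on L1; bus BusRdX; mem=97
  op16 P0: load  L3 → S/S on L3; bus BusRd Flush; mem=69
  op17 P0: load  L4 → M/I on L4; bus (none); mem=0
  op18 P0: store L0 := 19 → M/I on L0; bus BusRdX; mem=87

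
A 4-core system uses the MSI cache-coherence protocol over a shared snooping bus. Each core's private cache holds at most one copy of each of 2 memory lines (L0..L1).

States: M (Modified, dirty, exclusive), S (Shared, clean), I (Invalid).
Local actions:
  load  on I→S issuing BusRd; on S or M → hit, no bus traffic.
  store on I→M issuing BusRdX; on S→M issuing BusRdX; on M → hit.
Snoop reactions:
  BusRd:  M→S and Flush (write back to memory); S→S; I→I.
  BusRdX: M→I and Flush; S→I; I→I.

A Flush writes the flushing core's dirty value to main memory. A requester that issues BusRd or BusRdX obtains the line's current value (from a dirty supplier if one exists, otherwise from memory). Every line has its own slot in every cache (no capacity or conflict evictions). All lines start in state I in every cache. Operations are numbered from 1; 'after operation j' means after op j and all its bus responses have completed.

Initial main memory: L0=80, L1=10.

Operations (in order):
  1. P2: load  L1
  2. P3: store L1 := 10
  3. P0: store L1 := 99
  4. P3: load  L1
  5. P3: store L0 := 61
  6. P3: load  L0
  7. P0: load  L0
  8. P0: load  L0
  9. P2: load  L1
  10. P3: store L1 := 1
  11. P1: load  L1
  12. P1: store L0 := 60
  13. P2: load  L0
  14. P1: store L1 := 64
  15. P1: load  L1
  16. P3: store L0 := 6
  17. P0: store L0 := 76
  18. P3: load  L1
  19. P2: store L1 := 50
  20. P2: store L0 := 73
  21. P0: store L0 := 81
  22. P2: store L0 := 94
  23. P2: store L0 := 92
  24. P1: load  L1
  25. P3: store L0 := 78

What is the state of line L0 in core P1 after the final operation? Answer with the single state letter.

  op1 P2: load  L1 → I/I/S/I on L1; bus BusRd; mem=10
  op2 P3: store L1 := 10 → I/I/I/M on L1; bus BusRdX; mem=10
  op3 P0: store L1 := 99 → M/I/I/I on L1; bus BusRdX Flush; mem=10
  op4 P3: load  L1 → S/I/I/S on L1; bus BusRd Flush; mem=99
  op5 P3: store L0 := 61 → I/I/I/M on L0; bus BusRdX; mem=80
  op6 P3: load  L0 → I/I/I/M on L0; bus (none); mem=80
  op7 P0: load  L0 → S/I/I/S on L0; bus BusRd Flush; mem=61
  op8 P0: load  L0 → S/I/I/S on L0; bus (none); mem=61
  op9 P2: load  L1 → S/I/S/S on L1; bus BusRd; mem=99
  op10 P3: store L1 := 1 → I/I/I/M on L1; bus BusRdX; mem=99
  op11 P1: load  L1 → I/S/I/S on L1; bus BusRd Flush; mem=1
  op12 P1: store L0 := 60 → I/M/I/I on L0; bus BusRdX; mem=61
  op13 P2: load  L0 → I/S/S/I on L0; bus BusRd Flush; mem=60
  op14 P1: store L1 := 64 → I/M/I/I on L1; bus BusRdX; mem=1
  op15 P1: load  L1 → I/M/I/I on L1; bus (none); mem=1
  op16 P3: store L0 := 6 → I/I/I/M on L0; bus BusRdX; mem=60
  op17 P0: store L0 := 76 → M/I/I/I on L0; bus BusRdX Flush; mem=6
  op18 P3: load  L1 → I/S/I/S on L1; bus BusRd Flush; mem=64
  op19 P2: store L1 := 50 → I/I/M/I on L1; bus BusRdX; mem=64
  op20 P2: store L0 := 73 → I/I/M/I on L0; bus BusRdX Flush; mem=76
  op21 P0: store L0 := 81 → M/I/I/I on L0; bus BusRdX Flush; mem=73
  op22 P2: store L0 := 94 → I/I/M/I on L0; bus BusRdX Flush; mem=81
  op23 P2: store L0 := 92 → I/I/M/I on L0; bus (none); mem=81
  op24 P1: load  L1 → I/S/S/I on L1; bus BusRd Flush; mem=50
  op25 P3: store L0 := 78 → I/I/I/M on L0; bus BusRdX Flush; mem=92

state = I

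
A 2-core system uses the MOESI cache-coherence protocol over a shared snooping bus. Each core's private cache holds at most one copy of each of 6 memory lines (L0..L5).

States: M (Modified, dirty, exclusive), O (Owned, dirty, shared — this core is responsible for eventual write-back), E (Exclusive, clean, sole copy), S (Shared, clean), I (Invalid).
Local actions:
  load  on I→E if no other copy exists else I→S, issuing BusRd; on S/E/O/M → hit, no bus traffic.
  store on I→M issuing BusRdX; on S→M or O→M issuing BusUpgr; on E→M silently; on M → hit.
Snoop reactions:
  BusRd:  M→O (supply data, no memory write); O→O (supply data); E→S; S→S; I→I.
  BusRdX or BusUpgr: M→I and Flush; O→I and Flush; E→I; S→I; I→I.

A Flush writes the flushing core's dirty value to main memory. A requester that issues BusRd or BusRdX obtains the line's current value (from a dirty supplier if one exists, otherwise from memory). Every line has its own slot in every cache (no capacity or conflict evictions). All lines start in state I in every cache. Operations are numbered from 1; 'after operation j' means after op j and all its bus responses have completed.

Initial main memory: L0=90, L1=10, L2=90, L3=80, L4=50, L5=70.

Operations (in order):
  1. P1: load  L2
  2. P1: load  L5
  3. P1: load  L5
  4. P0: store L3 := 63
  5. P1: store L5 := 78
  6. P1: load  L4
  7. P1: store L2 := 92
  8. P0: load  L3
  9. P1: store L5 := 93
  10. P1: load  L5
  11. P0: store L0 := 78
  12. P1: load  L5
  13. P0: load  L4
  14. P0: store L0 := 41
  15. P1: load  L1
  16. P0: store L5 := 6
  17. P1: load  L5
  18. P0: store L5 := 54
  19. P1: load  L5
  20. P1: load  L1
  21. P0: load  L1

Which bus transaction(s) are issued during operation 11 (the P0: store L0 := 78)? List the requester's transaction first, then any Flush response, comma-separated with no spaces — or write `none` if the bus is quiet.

step 1: P1: load  L2  ⟶  IE  (L2)  txn=BusRd  M[L2]=90
step 2: P1: load  L5  ⟶  IE  (L5)  txn=BusRd  M[L5]=70
step 3: P1: load  L5  ⟶  IE  (L5)  txn=∅  M[L5]=70
step 4: P0: store L3 := 63  ⟶  MI  (L3)  txn=BusRdX  M[L3]=80
step 5: P1: store L5 := 78  ⟶  IM  (L5)  txn=∅  M[L5]=70
step 6: P1: load  L4  ⟶  IE  (L4)  txn=BusRd  M[L4]=50
step 7: P1: store L2 := 92  ⟶  IM  (L2)  txn=∅  M[L2]=90
step 8: P0: load  L3  ⟶  MI  (L3)  txn=∅  M[L3]=80
step 9: P1: store L5 := 93  ⟶  IM  (L5)  txn=∅  M[L5]=70
step 10: P1: load  L5  ⟶  IM  (L5)  txn=∅  M[L5]=70
step 11: P0: store L0 := 78  ⟶  MI  (L0)  txn=BusRdX  M[L0]=90
step 12: P1: load  L5  ⟶  IM  (L5)  txn=∅  M[L5]=70
step 13: P0: load  L4  ⟶  SS  (L4)  txn=BusRd  M[L4]=50
step 14: P0: store L0 := 41  ⟶  MI  (L0)  txn=∅  M[L0]=90
step 15: P1: load  L1  ⟶  IE  (L1)  txn=BusRd  M[L1]=10
step 16: P0: store L5 := 6  ⟶  MI  (L5)  txn=BusRdX+Flush  M[L5]=93
step 17: P1: load  L5  ⟶  OS  (L5)  txn=BusRd  M[L5]=93
step 18: P0: store L5 := 54  ⟶  MI  (L5)  txn=BusUpgr  M[L5]=93
step 19: P1: load  L5  ⟶  OS  (L5)  txn=BusRd  M[L5]=93
step 20: P1: load  L1  ⟶  IE  (L1)  txn=∅  M[L1]=10
step 21: P0: load  L1  ⟶  SS  (L1)  txn=BusRd  M[L1]=10

bus = BusRdX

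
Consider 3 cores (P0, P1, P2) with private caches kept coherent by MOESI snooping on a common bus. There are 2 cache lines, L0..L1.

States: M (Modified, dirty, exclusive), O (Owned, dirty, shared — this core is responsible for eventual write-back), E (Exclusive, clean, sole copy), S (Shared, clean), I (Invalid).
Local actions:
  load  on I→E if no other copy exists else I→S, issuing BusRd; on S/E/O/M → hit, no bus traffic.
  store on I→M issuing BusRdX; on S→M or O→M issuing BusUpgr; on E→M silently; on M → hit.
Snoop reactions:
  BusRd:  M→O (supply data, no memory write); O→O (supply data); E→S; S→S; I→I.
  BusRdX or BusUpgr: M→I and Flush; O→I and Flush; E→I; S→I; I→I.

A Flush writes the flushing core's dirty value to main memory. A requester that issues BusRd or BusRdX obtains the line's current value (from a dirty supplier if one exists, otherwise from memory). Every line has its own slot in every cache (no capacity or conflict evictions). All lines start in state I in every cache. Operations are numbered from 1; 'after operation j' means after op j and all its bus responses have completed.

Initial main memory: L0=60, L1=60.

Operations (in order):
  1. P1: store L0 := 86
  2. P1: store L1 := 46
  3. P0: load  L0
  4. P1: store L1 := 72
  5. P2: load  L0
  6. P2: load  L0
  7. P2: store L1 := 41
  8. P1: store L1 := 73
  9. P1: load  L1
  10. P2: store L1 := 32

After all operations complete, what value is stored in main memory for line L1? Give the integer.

step 1: P1: store L0 := 86  ⟶  IMI  (L0)  txn=BusRdX  M[L0]=60
step 2: P1: store L1 := 46  ⟶  IMI  (L1)  txn=BusRdX  M[L1]=60
step 3: P0: load  L0  ⟶  SOI  (L0)  txn=BusRd  M[L0]=60
step 4: P1: store L1 := 72  ⟶  IMI  (L1)  txn=∅  M[L1]=60
step 5: P2: load  L0  ⟶  SOS  (L0)  txn=BusRd  M[L0]=60
step 6: P2: load  L0  ⟶  SOS  (L0)  txn=∅  M[L0]=60
step 7: P2: store L1 := 41  ⟶  IIM  (L1)  txn=BusRdX+Flush  M[L1]=72
step 8: P1: store L1 := 73  ⟶  IMI  (L1)  txn=BusRdX+Flush  M[L1]=41
step 9: P1: load  L1  ⟶  IMI  (L1)  txn=∅  M[L1]=41
step 10: P2: store L1 := 32  ⟶  IIM  (L1)  txn=BusRdX+Flush  M[L1]=73

memory[L1] = 73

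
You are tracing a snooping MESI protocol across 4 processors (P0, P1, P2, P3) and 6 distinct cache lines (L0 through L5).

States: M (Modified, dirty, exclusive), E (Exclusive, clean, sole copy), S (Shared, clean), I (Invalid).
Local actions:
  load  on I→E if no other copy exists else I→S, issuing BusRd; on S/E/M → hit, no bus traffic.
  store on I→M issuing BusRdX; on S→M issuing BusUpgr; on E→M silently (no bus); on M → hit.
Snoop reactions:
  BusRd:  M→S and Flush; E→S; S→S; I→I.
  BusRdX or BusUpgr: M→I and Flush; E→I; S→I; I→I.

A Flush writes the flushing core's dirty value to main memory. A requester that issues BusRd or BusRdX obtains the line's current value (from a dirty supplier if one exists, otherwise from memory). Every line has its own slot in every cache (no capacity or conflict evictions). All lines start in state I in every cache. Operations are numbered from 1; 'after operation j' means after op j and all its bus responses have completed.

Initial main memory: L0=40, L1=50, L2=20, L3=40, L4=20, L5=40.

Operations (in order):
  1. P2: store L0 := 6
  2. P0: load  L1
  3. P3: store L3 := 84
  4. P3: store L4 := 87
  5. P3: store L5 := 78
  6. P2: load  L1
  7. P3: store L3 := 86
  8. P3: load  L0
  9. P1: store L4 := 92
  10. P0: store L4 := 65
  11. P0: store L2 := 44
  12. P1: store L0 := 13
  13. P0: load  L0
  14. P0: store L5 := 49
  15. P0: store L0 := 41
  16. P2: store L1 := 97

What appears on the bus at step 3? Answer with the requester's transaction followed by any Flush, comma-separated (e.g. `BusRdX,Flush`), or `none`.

bus = BusRdX

step 1: P2: store L0 := 6  ⟶  IIMI  (L0)  txn=BusRdX  M[L0]=40
step 2: P0: load  L1  ⟶  EIII  (L1)  txn=BusRd  M[L1]=50
step 3: P3: store L3 := 84  ⟶  IIIM  (L3)  txn=BusRdX  M[L3]=40
step 4: P3: store L4 := 87  ⟶  IIIM  (L4)  txn=BusRdX  M[L4]=20
step 5: P3: store L5 := 78  ⟶  IIIM  (L5)  txn=BusRdX  M[L5]=40
step 6: P2: load  L1  ⟶  SISI  (L1)  txn=BusRd  M[L1]=50
step 7: P3: store L3 := 86  ⟶  IIIM  (L3)  txn=∅  M[L3]=40
step 8: P3: load  L0  ⟶  IISS  (L0)  txn=BusRd+Flush  M[L0]=6
step 9: P1: store L4 := 92  ⟶  IMII  (L4)  txn=BusRdX+Flush  M[L4]=87
step 10: P0: store L4 := 65  ⟶  MIII  (L4)  txn=BusRdX+Flush  M[L4]=92
step 11: P0: store L2 := 44  ⟶  MIII  (L2)  txn=BusRdX  M[L2]=20
step 12: P1: store L0 := 13  ⟶  IMII  (L0)  txn=BusRdX  M[L0]=6
step 13: P0: load  L0  ⟶  SSII  (L0)  txn=BusRd+Flush  M[L0]=13
step 14: P0: store L5 := 49  ⟶  MIII  (L5)  txn=BusRdX+Flush  M[L5]=78
step 15: P0: store L0 := 41  ⟶  MIII  (L0)  txn=BusUpgr  M[L0]=13
step 16: P2: store L1 := 97  ⟶  IIMI  (L1)  txn=BusUpgr  M[L1]=50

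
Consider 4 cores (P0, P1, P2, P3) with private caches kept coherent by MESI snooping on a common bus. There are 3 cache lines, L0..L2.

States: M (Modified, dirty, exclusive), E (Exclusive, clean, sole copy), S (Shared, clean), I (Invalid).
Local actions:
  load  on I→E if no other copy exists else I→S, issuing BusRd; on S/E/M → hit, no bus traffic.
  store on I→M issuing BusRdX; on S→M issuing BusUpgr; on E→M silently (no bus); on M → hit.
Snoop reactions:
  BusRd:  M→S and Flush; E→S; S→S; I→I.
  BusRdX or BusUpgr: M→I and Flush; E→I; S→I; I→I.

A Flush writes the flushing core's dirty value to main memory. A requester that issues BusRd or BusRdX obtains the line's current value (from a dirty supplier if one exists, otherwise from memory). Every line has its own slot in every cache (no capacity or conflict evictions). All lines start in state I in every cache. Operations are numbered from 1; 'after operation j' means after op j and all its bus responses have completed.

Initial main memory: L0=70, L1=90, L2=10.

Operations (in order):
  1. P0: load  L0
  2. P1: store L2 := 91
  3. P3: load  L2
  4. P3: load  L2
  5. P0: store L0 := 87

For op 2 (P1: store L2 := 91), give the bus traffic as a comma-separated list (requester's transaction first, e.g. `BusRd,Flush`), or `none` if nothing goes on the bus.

1. P0: load  L0  bus=[BusRd]  L0: P0=E P1=I P2=I P3=I  mem[L0]=70
2. P1: store L2 := 91  bus=[BusRdX]  L2: P0=I P1=M P2=I P3=I  mem[L2]=10
3. P3: load  L2  bus=[BusRd,Flush]  L2: P0=I P1=S P2=I P3=S  mem[L2]=91
4. P3: load  L2  bus=[-]  L2: P0=I P1=S P2=I P3=S  mem[L2]=91
5. P0: store L0 := 87  bus=[-]  L0: P0=M P1=I P2=I P3=I  mem[L0]=70

bus = BusRdX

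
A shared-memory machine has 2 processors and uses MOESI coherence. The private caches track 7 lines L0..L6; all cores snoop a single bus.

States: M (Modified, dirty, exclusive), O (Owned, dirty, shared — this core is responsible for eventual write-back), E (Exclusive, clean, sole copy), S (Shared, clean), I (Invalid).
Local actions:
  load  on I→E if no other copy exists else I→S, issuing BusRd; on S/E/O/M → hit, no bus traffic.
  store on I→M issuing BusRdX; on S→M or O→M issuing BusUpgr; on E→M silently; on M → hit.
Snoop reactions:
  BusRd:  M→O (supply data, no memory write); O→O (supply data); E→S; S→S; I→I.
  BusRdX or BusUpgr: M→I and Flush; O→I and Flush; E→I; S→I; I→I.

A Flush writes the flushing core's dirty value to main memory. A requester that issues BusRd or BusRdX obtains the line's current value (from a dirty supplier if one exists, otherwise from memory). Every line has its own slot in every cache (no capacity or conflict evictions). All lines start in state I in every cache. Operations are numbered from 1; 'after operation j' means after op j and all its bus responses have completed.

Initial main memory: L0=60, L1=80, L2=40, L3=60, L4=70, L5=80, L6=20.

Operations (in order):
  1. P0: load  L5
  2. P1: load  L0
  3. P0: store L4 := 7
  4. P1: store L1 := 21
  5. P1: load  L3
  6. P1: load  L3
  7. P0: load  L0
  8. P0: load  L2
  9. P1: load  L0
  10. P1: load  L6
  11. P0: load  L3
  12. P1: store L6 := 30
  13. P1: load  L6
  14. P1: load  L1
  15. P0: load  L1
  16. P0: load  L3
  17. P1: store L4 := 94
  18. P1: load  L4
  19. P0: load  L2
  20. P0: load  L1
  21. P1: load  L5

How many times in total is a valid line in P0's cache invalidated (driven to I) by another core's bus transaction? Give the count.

invalidations = 1

[1] P0: load  L5 | P0:E(80), P1:I | bus: BusRd
[2] P1: load  L0 | P0:I, P1:E(60) | bus: BusRd
[3] P0: store L4 := 7 | P0:M(7), P1:I | bus: BusRdX
[4] P1: store L1 := 21 | P0:I, P1:M(21) | bus: BusRdX
[5] P1: load  L3 | P0:I, P1:E(60) | bus: BusRd
[6] P1: load  L3 | P0:I, P1:E(60) | bus: none
[7] P0: load  L0 | P0:S(60), P1:S(60) | bus: BusRd
[8] P0: load  L2 | P0:E(40), P1:I | bus: BusRd
[9] P1: load  L0 | P0:S(60), P1:S(60) | bus: none
[10] P1: load  L6 | P0:I, P1:E(20) | bus: BusRd
[11] P0: load  L3 | P0:S(60), P1:S(60) | bus: BusRd
[12] P1: store L6 := 30 | P0:I, P1:M(30) | bus: none
[13] P1: load  L6 | P0:I, P1:M(30) | bus: none
[14] P1: load  L1 | P0:I, P1:M(21) | bus: none
[15] P0: load  L1 | P0:S(21), P1:O(21) | bus: BusRd
[16] P0: load  L3 | P0:S(60), P1:S(60) | bus: none
[17] P1: store L4 := 94 | P0:I, P1:M(94) | bus: BusRdX,Flush
[18] P1: load  L4 | P0:I, P1:M(94) | bus: none
[19] P0: load  L2 | P0:E(40), P1:I | bus: none
[20] P0: load  L1 | P0:S(21), P1:O(21) | bus: none
[21] P1: load  L5 | P0:S(80), P1:S(80) | bus: BusRd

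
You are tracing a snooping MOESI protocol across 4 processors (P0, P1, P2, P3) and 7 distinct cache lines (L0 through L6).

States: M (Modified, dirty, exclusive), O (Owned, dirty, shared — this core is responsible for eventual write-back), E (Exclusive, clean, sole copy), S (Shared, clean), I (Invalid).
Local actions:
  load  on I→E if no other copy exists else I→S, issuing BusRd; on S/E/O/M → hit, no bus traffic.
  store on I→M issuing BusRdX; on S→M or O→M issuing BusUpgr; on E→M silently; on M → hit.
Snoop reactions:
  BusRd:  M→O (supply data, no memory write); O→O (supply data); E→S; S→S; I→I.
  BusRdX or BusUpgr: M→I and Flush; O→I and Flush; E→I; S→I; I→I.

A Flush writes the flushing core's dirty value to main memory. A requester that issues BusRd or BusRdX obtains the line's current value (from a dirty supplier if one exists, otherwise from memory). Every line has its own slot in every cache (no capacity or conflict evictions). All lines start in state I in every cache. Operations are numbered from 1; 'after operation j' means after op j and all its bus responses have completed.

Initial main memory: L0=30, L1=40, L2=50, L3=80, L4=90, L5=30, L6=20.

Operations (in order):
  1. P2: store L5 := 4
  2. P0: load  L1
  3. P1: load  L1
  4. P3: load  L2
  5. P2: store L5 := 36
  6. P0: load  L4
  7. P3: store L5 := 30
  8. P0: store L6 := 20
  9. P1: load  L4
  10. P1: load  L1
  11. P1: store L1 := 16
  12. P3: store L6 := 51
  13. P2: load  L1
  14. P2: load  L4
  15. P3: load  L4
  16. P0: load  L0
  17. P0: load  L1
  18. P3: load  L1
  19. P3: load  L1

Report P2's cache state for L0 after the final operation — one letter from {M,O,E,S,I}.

state = I

step 1: P2: store L5 := 4  ⟶  IIMI  (L5)  txn=BusRdX  M[L5]=30
step 2: P0: load  L1  ⟶  EIII  (L1)  txn=BusRd  M[L1]=40
step 3: P1: load  L1  ⟶  SSII  (L1)  txn=BusRd  M[L1]=40
step 4: P3: load  L2  ⟶  IIIE  (L2)  txn=BusRd  M[L2]=50
step 5: P2: store L5 := 36  ⟶  IIMI  (L5)  txn=∅  M[L5]=30
step 6: P0: load  L4  ⟶  EIII  (L4)  txn=BusRd  M[L4]=90
step 7: P3: store L5 := 30  ⟶  IIIM  (L5)  txn=BusRdX+Flush  M[L5]=36
step 8: P0: store L6 := 20  ⟶  MIII  (L6)  txn=BusRdX  M[L6]=20
step 9: P1: load  L4  ⟶  SSII  (L4)  txn=BusRd  M[L4]=90
step 10: P1: load  L1  ⟶  SSII  (L1)  txn=∅  M[L1]=40
step 11: P1: store L1 := 16  ⟶  IMII  (L1)  txn=BusUpgr  M[L1]=40
step 12: P3: store L6 := 51  ⟶  IIIM  (L6)  txn=BusRdX+Flush  M[L6]=20
step 13: P2: load  L1  ⟶  IOSI  (L1)  txn=BusRd  M[L1]=40
step 14: P2: load  L4  ⟶  SSSI  (L4)  txn=BusRd  M[L4]=90
step 15: P3: load  L4  ⟶  SSSS  (L4)  txn=BusRd  M[L4]=90
step 16: P0: load  L0  ⟶  EIII  (L0)  txn=BusRd  M[L0]=30
step 17: P0: load  L1  ⟶  SOSI  (L1)  txn=BusRd  M[L1]=40
step 18: P3: load  L1  ⟶  SOSS  (L1)  txn=BusRd  M[L1]=40
step 19: P3: load  L1  ⟶  SOSS  (L1)  txn=∅  M[L1]=40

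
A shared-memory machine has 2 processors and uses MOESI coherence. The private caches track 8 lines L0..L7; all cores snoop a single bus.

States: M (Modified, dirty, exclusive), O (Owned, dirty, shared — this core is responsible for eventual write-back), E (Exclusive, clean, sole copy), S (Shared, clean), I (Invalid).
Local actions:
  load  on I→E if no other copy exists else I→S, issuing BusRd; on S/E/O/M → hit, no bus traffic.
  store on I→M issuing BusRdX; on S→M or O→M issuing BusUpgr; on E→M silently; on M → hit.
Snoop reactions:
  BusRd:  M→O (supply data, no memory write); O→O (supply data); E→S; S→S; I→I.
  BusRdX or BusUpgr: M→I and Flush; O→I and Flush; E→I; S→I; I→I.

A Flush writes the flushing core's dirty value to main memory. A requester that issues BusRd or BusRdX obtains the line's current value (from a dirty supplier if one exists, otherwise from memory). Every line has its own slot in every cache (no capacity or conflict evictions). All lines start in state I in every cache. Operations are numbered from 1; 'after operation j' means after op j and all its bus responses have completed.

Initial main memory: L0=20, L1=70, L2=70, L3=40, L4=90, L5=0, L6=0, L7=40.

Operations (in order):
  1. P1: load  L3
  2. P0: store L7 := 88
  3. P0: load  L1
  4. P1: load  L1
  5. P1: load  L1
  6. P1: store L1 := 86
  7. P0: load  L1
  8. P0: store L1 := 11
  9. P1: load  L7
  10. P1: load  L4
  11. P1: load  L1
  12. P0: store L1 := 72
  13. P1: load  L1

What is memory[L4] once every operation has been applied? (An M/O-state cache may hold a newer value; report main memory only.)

[1] P1: load  L3 | P0:I, P1:E(40) | bus: BusRd
[2] P0: store L7 := 88 | P0:M(88), P1:I | bus: BusRdX
[3] P0: load  L1 | P0:E(70), P1:I | bus: BusRd
[4] P1: load  L1 | P0:S(70), P1:S(70) | bus: BusRd
[5] P1: load  L1 | P0:S(70), P1:S(70) | bus: none
[6] P1: store L1 := 86 | P0:I, P1:M(86) | bus: BusUpgr
[7] P0: load  L1 | P0:S(86), P1:O(86) | bus: BusRd
[8] P0: store L1 := 11 | P0:M(11), P1:I | bus: BusUpgr,Flush
[9] P1: load  L7 | P0:O(88), P1:S(88) | bus: BusRd
[10] P1: load  L4 | P0:I, P1:E(90) | bus: BusRd
[11] P1: load  L1 | P0:O(11), P1:S(11) | bus: BusRd
[12] P0: store L1 := 72 | P0:M(72), P1:I | bus: BusUpgr
[13] P1: load  L1 | P0:O(72), P1:S(72) | bus: BusRd

memory[L4] = 90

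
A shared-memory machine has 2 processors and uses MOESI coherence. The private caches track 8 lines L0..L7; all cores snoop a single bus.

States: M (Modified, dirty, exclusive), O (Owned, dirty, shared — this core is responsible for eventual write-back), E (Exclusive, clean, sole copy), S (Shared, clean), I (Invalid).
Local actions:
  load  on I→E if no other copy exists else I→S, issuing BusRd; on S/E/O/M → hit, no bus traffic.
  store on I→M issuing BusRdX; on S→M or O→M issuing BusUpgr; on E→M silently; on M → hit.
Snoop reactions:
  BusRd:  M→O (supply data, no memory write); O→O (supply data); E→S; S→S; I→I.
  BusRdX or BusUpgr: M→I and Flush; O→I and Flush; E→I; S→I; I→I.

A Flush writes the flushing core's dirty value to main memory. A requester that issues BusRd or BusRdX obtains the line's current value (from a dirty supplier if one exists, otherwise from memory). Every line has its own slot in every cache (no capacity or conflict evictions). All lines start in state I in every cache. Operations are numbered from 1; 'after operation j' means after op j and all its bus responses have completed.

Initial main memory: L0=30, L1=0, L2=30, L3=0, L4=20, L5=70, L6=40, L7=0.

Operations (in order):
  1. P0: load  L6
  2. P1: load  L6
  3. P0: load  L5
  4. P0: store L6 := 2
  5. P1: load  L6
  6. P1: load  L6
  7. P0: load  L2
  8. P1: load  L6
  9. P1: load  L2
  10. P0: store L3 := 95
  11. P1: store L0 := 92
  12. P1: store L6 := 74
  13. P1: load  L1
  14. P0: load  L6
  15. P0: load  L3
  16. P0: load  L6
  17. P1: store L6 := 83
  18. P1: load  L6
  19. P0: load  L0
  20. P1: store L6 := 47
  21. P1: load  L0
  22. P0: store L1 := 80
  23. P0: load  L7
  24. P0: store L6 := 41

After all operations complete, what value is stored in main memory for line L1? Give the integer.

step 1: P0: load  L6  ⟶  EI  (L6)  txn=BusRd  M[L6]=40
step 2: P1: load  L6  ⟶  SS  (L6)  txn=BusRd  M[L6]=40
step 3: P0: load  L5  ⟶  EI  (L5)  txn=BusRd  M[L5]=70
step 4: P0: store L6 := 2  ⟶  MI  (L6)  txn=BusUpgr  M[L6]=40
step 5: P1: load  L6  ⟶  OS  (L6)  txn=BusRd  M[L6]=40
step 6: P1: load  L6  ⟶  OS  (L6)  txn=∅  M[L6]=40
step 7: P0: load  L2  ⟶  EI  (L2)  txn=BusRd  M[L2]=30
step 8: P1: load  L6  ⟶  OS  (L6)  txn=∅  M[L6]=40
step 9: P1: load  L2  ⟶  SS  (L2)  txn=BusRd  M[L2]=30
step 10: P0: store L3 := 95  ⟶  MI  (L3)  txn=BusRdX  M[L3]=0
step 11: P1: store L0 := 92  ⟶  IM  (L0)  txn=BusRdX  M[L0]=30
step 12: P1: store L6 := 74  ⟶  IM  (L6)  txn=BusUpgr+Flush  M[L6]=2
step 13: P1: load  L1  ⟶  IE  (L1)  txn=BusRd  M[L1]=0
step 14: P0: load  L6  ⟶  SO  (L6)  txn=BusRd  M[L6]=2
step 15: P0: load  L3  ⟶  MI  (L3)  txn=∅  M[L3]=0
step 16: P0: load  L6  ⟶  SO  (L6)  txn=∅  M[L6]=2
step 17: P1: store L6 := 83  ⟶  IM  (L6)  txn=BusUpgr  M[L6]=2
step 18: P1: load  L6  ⟶  IM  (L6)  txn=∅  M[L6]=2
step 19: P0: load  L0  ⟶  SO  (L0)  txn=BusRd  M[L0]=30
step 20: P1: store L6 := 47  ⟶  IM  (L6)  txn=∅  M[L6]=2
step 21: P1: load  L0  ⟶  SO  (L0)  txn=∅  M[L0]=30
step 22: P0: store L1 := 80  ⟶  MI  (L1)  txn=BusRdX  M[L1]=0
step 23: P0: load  L7  ⟶  EI  (L7)  txn=BusRd  M[L7]=0
step 24: P0: store L6 := 41  ⟶  MI  (L6)  txn=BusRdX+Flush  M[L6]=47

memory[L1] = 0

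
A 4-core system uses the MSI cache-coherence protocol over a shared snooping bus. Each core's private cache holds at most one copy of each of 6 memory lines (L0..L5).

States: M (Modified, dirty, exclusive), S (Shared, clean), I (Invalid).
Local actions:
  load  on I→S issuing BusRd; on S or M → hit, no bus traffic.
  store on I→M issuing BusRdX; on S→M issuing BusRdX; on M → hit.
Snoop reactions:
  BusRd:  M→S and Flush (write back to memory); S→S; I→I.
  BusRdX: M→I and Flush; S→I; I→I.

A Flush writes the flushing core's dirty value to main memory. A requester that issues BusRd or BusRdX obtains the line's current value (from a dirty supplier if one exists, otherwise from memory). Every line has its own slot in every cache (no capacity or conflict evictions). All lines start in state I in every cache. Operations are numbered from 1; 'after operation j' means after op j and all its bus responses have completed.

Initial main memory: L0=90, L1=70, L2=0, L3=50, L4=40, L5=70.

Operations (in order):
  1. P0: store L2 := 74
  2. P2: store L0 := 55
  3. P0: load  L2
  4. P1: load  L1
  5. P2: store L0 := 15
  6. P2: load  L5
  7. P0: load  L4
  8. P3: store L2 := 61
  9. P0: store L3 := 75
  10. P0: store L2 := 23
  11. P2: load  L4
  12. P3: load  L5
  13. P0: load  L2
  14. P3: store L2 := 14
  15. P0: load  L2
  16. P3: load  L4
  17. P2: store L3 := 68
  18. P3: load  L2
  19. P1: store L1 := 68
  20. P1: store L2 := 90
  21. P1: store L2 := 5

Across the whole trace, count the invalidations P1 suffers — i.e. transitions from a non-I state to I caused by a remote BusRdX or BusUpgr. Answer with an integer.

step 1: P0: store L2 := 74  ⟶  MIII  (L2)  txn=BusRdX  M[L2]=0
step 2: P2: store L0 := 55  ⟶  IIMI  (L0)  txn=BusRdX  M[L0]=90
step 3: P0: load  L2  ⟶  MIII  (L2)  txn=∅  M[L2]=0
step 4: P1: load  L1  ⟶  ISII  (L1)  txn=BusRd  M[L1]=70
step 5: P2: store L0 := 15  ⟶  IIMI  (L0)  txn=∅  M[L0]=90
step 6: P2: load  L5  ⟶  IISI  (L5)  txn=BusRd  M[L5]=70
step 7: P0: load  L4  ⟶  SIII  (L4)  txn=BusRd  M[L4]=40
step 8: P3: store L2 := 61  ⟶  IIIM  (L2)  txn=BusRdX+Flush  M[L2]=74
step 9: P0: store L3 := 75  ⟶  MIII  (L3)  txn=BusRdX  M[L3]=50
step 10: P0: store L2 := 23  ⟶  MIII  (L2)  txn=BusRdX+Flush  M[L2]=61
step 11: P2: load  L4  ⟶  SISI  (L4)  txn=BusRd  M[L4]=40
step 12: P3: load  L5  ⟶  IISS  (L5)  txn=BusRd  M[L5]=70
step 13: P0: load  L2  ⟶  MIII  (L2)  txn=∅  M[L2]=61
step 14: P3: store L2 := 14  ⟶  IIIM  (L2)  txn=BusRdX+Flush  M[L2]=23
step 15: P0: load  L2  ⟶  SIIS  (L2)  txn=BusRd+Flush  M[L2]=14
step 16: P3: load  L4  ⟶  SISS  (L4)  txn=BusRd  M[L4]=40
step 17: P2: store L3 := 68  ⟶  IIMI  (L3)  txn=BusRdX+Flush  M[L3]=75
step 18: P3: load  L2  ⟶  SIIS  (L2)  txn=∅  M[L2]=14
step 19: P1: store L1 := 68  ⟶  IMII  (L1)  txn=BusRdX  M[L1]=70
step 20: P1: store L2 := 90  ⟶  IMII  (L2)  txn=BusRdX  M[L2]=14
step 21: P1: store L2 := 5  ⟶  IMII  (L2)  txn=∅  M[L2]=14

invalidations = 0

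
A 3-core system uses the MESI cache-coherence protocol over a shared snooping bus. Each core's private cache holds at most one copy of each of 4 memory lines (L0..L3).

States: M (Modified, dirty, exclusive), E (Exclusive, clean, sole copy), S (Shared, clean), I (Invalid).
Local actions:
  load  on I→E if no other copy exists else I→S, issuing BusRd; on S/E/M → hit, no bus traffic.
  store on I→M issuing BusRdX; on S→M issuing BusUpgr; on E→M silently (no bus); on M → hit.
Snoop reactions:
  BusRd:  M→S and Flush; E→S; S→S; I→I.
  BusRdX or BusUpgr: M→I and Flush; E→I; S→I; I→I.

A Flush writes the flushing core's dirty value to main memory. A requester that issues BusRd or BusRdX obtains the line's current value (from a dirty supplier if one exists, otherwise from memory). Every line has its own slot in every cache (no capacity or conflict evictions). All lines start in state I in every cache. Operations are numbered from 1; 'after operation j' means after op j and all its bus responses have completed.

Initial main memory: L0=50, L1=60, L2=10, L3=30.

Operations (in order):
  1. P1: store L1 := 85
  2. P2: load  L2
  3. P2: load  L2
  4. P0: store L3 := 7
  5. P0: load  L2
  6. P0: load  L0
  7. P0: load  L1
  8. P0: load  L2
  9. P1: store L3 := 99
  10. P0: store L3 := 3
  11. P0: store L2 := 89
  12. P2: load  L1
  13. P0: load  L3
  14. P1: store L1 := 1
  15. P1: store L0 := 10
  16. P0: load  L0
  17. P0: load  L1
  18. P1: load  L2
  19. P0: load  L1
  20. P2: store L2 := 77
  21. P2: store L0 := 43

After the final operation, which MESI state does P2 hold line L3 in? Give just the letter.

  op1 P1: store L1 := 85 → I/M/I on L1; bus BusRdX; mem=60
  op2 P2: load  L2 → I/I/E on L2; bus BusRd; mem=10
  op3 P2: load  L2 → I/I/E on L2; bus (none); mem=10
  op4 P0: store L3 := 7 → M/I/I on L3; bus BusRdX; mem=30
  op5 P0: load  L2 → S/I/S on L2; bus BusRd; mem=10
  op6 P0: load  L0 → E/I/I on L0; bus BusRd; mem=50
  op7 P0: load  L1 → S/S/I on L1; bus BusRd Flush; mem=85
  op8 P0: load  L2 → S/I/S on L2; bus (none); mem=10
  op9 P1: store L3 := 99 → I/M/I on L3; bus BusRdX Flush; mem=7
  op10 P0: store L3 := 3 → M/I/I on L3; bus BusRdX Flush; mem=99
  op11 P0: store L2 := 89 → M/I/I on L2; bus BusUpgr; mem=10
  op12 P2: load  L1 → S/S/S on L1; bus BusRd; mem=85
  op13 P0: load  L3 → M/I/I on L3; bus (none); mem=99
  op14 P1: store L1 := 1 → I/M/I on L1; bus BusUpgr; mem=85
  op15 P1: store L0 := 10 → I/M/I on L0; bus BusRdX; mem=50
  op16 P0: load  L0 → S/S/I on L0; bus BusRd Flush; mem=10
  op17 P0: load  L1 → S/S/I on L1; bus BusRd Flush; mem=1
  op18 P1: load  L2 → S/S/I on L2; bus BusRd Flush; mem=89
  op19 P0: load  L1 → S/S/I on L1; bus (none); mem=1
  op20 P2: store L2 := 77 → I/I/M on L2; bus BusRdX; mem=89
  op21 P2: store L0 := 43 → I/I/M on L0; bus BusRdX; mem=10

state = I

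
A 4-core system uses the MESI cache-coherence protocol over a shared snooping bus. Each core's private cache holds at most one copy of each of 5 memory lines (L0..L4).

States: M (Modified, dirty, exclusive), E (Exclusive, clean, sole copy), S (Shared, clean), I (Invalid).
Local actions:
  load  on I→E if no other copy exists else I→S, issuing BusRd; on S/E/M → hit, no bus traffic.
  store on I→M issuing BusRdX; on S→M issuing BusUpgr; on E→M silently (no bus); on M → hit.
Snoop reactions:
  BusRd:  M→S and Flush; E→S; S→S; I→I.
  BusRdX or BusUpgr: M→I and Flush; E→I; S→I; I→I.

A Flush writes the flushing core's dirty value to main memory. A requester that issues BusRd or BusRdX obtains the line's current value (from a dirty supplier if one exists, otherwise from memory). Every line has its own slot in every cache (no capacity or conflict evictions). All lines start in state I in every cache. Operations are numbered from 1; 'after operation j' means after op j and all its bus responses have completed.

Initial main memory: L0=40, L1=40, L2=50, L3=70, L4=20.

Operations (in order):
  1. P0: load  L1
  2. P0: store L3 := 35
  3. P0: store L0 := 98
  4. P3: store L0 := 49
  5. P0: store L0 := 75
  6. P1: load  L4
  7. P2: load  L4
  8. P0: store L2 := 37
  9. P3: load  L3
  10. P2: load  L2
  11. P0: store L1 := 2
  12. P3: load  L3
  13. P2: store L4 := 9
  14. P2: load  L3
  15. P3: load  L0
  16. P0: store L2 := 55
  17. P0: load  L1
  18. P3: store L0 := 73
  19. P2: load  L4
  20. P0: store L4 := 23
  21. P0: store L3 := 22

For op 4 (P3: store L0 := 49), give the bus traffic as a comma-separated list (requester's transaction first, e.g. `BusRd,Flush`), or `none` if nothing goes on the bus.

1. P0: load  L1  bus=[BusRd]  L1: P0=E P1=I P2=I P3=I  mem[L1]=40
2. P0: store L3 := 35  bus=[BusRdX]  L3: P0=M P1=I P2=I P3=I  mem[L3]=70
3. P0: store L0 := 98  bus=[BusRdX]  L0: P0=M P1=I P2=I P3=I  mem[L0]=40
4. P3: store L0 := 49  bus=[BusRdX,Flush]  L0: P0=I P1=I P2=I P3=M  mem[L0]=98
5. P0: store L0 := 75  bus=[BusRdX,Flush]  L0: P0=M P1=I P2=I P3=I  mem[L0]=49
6. P1: load  L4  bus=[BusRd]  L4: P0=I P1=E P2=I P3=I  mem[L4]=20
7. P2: load  L4  bus=[BusRd]  L4: P0=I P1=S P2=S P3=I  mem[L4]=20
8. P0: store L2 := 37  bus=[BusRdX]  L2: P0=M P1=I P2=I P3=I  mem[L2]=50
9. P3: load  L3  bus=[BusRd,Flush]  L3: P0=S P1=I P2=I P3=S  mem[L3]=35
10. P2: load  L2  bus=[BusRd,Flush]  L2: P0=S P1=I P2=S P3=I  mem[L2]=37
11. P0: store L1 := 2  bus=[-]  L1: P0=M P1=I P2=I P3=I  mem[L1]=40
12. P3: load  L3  bus=[-]  L3: P0=S P1=I P2=I P3=S  mem[L3]=35
13. P2: store L4 := 9  bus=[BusUpgr]  L4: P0=I P1=I P2=M P3=I  mem[L4]=20
14. P2: load  L3  bus=[BusRd]  L3: P0=S P1=I P2=S P3=S  mem[L3]=35
15. P3: load  L0  bus=[BusRd,Flush]  L0: P0=S P1=I P2=I P3=S  mem[L0]=75
16. P0: store L2 := 55  bus=[BusUpgr]  L2: P0=M P1=I P2=I P3=I  mem[L2]=37
17. P0: load  L1  bus=[-]  L1: P0=M P1=I P2=I P3=I  mem[L1]=40
18. P3: store L0 := 73  bus=[BusUpgr]  L0: P0=I P1=I P2=I P3=M  mem[L0]=75
19. P2: load  L4  bus=[-]  L4: P0=I P1=I P2=M P3=I  mem[L4]=20
20. P0: store L4 := 23  bus=[BusRdX,Flush]  L4: P0=M P1=I P2=I P3=I  mem[L4]=9
21. P0: store L3 := 22  bus=[BusUpgr]  L3: P0=M P1=I P2=I P3=I  mem[L3]=35

bus = BusRdX,Flush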